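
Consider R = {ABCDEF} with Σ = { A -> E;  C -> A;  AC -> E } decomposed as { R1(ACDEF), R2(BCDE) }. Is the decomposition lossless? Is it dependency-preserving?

lossy but dependency-preserving

Lossless test: (CDE)⁺ = {ACDE}, which is a superkey of neither fragment — lossy.
Dependency preservation: every FD's attributes lie within a single fragment, so each can be enforced locally — preserved.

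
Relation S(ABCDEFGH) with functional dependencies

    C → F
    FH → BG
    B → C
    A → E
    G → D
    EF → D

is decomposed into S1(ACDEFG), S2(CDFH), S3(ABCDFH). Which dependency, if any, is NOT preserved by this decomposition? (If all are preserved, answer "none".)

Check FH → BG: no single fragment contains all of {BFGH}, and the restricted closure of {FH} across the fragments never reaches {BG}.
C → F is preserved.
B → C is preserved.
A → E is preserved.
G → D is preserved.
EF → D is preserved.

FH → BG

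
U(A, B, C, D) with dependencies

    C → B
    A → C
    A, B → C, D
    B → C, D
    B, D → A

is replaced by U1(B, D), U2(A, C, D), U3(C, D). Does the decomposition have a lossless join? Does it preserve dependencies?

lossy and not dependency-preserving

Lossless test (chase): Rows 2 and 3 agree on C; apply C→B and equate their B entries. Rows 2 and 3 agree on B, D; apply B, D→A and equate their A entries. No row becomes fully distinguished — the join is lossy.
Dependency preservation: the restricted closure of {C} across the fragments never reaches {B}, so C → B cannot be enforced without a join — not preserved.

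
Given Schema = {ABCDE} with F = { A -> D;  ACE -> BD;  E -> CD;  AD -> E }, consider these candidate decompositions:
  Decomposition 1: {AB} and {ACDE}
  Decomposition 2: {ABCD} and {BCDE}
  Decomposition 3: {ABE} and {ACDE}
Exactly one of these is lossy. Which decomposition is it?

Decomposition 1: common = {A}, closure = {ABCDE} → lossless.
Decomposition 2: common = {BCD}, closure = {BCD} → lossy.
Decomposition 3: common = {AE}, closure = {ABCDE} → lossless.

Decomposition 2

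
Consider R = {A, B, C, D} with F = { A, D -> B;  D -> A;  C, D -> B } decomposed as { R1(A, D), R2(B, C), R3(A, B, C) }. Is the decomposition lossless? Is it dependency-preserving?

Lossless test (chase): applying each FD to every pair of rows produces no changes in the tableau, so no row becomes fully distinguished — the join is lossy.
Dependency preservation: the restricted closure of {A, D} across the fragments never reaches {B}, so A, D → B cannot be enforced without a join — not preserved.

lossy and not dependency-preserving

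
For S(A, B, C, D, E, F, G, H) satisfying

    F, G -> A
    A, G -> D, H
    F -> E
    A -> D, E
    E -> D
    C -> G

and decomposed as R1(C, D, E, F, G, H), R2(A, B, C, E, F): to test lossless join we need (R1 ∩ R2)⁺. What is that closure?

R1 ∩ R2 = {C, E, F}.
E → D applies, adding D
C → G applies, adding G
F, G → A applies, adding A
A, G → D, H applies, adding H
Closure: {A, C, D, E, F, G, H}.

A, C, D, E, F, G, H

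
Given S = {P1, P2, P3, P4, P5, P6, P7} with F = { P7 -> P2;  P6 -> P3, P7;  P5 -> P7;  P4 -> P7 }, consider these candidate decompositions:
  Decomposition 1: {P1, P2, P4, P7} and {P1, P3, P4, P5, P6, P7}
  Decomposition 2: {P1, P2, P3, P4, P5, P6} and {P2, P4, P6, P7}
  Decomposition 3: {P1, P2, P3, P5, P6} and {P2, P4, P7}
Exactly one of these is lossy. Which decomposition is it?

Decomposition 1: common = {P1, P4, P7}, closure = {P1, P2, P4, P7} → lossless.
Decomposition 2: common = {P2, P4, P6}, closure = {P2, P3, P4, P6, P7} → lossless.
Decomposition 3: common = {P2}, closure = {P2} → lossy.

Decomposition 3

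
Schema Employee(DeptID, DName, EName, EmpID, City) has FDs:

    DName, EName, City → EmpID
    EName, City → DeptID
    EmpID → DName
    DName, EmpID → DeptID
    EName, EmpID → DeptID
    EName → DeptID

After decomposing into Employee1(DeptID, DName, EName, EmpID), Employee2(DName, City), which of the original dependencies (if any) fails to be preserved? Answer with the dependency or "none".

DName, EName, City → EmpID

Check DName, EName, City → EmpID: no single fragment contains all of {DName, EName, EmpID, City}, and the restricted closure of {DName, EName, City} across the fragments never reaches {EmpID}.
EName, City → DeptID is preserved.
EmpID → DName is preserved.
DName, EmpID → DeptID is preserved.
EName, EmpID → DeptID is preserved.
EName → DeptID is preserved.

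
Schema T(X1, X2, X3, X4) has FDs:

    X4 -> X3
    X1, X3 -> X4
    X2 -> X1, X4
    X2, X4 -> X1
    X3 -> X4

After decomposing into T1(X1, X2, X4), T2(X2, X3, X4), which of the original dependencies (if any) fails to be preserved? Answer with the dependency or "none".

X4 → X3 lies within T2.
X1, X3 → X4: restricted closure across fragments reaches X4.
X2 → X1, X4 lies within T1.
X2, X4 → X1 lies within T1.
X3 → X4 lies within T2.
Every dependency is enforceable on the fragments, so the decomposition is dependency-preserving.

none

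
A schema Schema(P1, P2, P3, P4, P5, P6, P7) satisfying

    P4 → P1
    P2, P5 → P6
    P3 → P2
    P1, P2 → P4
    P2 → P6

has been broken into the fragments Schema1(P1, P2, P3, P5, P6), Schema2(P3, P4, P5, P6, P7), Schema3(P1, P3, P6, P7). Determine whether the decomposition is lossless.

No

Chase test. Columns are P1, P2, P3, P4, P5, P6, P7; row i has aⱼ where attribute j ∈ Schemai, else bᵢⱼ.
Initial tableau (one row per fragment):
  row 1: a1 a2 a3 b14 a5 a6 b17
  row 2: b21 b22 a3 a4 a5 a6 a7
  row 3: a1 b32 a3 b34 b35 a6 a7
Rows 1 and 2 agree on P3; apply P3→P2 and equate their P2 entries.
Rows 1 and 3 agree on P3; apply P3→P2 and equate their P2 entries.
Rows 1 and 3 agree on P1, P2; apply P1, P2→P4 and equate their P4 entries.
No row becomes fully distinguished — the join is lossy.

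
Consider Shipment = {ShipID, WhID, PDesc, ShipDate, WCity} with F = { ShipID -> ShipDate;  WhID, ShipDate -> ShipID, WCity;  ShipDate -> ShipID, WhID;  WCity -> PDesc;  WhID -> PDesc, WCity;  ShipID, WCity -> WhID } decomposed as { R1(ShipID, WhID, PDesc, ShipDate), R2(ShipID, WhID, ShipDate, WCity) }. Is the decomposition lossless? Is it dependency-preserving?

Lossless test: (ShipID, WhID, ShipDate)⁺ = {ShipID, WhID, PDesc, ShipDate, WCity}, which contains all of one fragment — lossless.
Dependency preservation: the restricted closure of {WCity} across the fragments never reaches {PDesc}, so WCity → PDesc cannot be enforced without a join — not preserved.

lossless but not dependency-preserving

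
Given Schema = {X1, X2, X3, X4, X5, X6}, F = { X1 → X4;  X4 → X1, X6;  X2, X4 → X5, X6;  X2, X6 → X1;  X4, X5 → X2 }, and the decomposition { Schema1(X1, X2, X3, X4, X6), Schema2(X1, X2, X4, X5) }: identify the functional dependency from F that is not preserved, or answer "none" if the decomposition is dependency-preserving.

X1 → X4 lies within Schema1.
X4 → X1, X6 lies within Schema1.
X2, X4 → X5, X6: restricted closure across fragments reaches X5, X6.
X2, X6 → X1 lies within Schema1.
X4, X5 → X2 lies within Schema2.
Every dependency is enforceable on the fragments, so the decomposition is dependency-preserving.

none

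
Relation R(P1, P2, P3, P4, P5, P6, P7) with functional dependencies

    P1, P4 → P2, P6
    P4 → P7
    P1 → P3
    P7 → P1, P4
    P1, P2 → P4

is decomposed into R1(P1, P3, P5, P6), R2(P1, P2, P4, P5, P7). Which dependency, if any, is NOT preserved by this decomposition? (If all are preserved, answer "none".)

Check P1, P4 → P2, P6: no single fragment contains all of {P1, P2, P4, P6}, and the restricted closure of {P1, P4} across the fragments never reaches {P2, P6}.
P4 → P7 is preserved.
P1 → P3 is preserved.
P7 → P1, P4 is preserved.
P1, P2 → P4 is preserved.

P1, P4 → P2, P6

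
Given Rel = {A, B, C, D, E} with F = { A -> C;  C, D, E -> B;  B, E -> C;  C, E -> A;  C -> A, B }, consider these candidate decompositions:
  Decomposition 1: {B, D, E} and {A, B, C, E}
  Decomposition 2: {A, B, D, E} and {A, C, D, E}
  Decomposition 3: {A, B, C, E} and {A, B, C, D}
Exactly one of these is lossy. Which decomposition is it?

Decomposition 1: common = {B, E}, closure = {A, B, C, E} → lossless.
Decomposition 2: common = {A, D, E}, closure = {A, B, C, D, E} → lossless.
Decomposition 3: common = {A, B, C}, closure = {A, B, C} → lossy.

Decomposition 3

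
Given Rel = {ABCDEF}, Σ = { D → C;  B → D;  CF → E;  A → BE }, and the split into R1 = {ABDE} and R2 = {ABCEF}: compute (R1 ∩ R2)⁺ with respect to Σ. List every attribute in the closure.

ABCDE

R1 ∩ R2 = {ABE}.
B → D applies, adding D
D → C applies, adding C
Closure: {ABCDE}.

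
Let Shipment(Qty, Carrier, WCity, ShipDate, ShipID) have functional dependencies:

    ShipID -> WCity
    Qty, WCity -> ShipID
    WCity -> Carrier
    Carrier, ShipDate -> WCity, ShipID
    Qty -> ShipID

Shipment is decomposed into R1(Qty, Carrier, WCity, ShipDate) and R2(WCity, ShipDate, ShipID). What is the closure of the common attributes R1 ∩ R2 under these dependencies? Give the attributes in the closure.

R1 ∩ R2 = {WCity, ShipDate}.
WCity → Carrier applies, adding Carrier
Carrier, ShipDate → WCity, ShipID applies, adding ShipID
Closure: {Carrier, WCity, ShipDate, ShipID}.

Carrier, WCity, ShipDate, ShipID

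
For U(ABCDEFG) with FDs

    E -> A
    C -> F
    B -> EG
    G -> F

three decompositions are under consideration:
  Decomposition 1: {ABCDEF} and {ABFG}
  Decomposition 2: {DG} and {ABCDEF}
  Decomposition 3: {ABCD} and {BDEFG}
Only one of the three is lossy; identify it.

Decomposition 1: common = {ABF}, closure = {ABEFG} → lossless.
Decomposition 2: common = {D}, closure = {D} → lossy.
Decomposition 3: common = {BD}, closure = {ABDEFG} → lossless.

Decomposition 2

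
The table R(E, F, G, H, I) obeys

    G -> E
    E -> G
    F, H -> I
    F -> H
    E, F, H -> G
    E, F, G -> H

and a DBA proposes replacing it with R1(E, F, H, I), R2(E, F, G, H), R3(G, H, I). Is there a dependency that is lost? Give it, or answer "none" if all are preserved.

G → E lies within R2.
E → G lies within R2.
F, H → I lies within R1.
F → H lies within R1.
E, F, H → G lies within R2.
E, F, G → H lies within R2.
Every dependency is enforceable on the fragments, so the decomposition is dependency-preserving.

none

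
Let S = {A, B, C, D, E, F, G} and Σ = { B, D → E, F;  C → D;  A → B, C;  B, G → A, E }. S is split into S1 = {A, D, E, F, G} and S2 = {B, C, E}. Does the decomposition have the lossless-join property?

No

Common attributes: S1 ∩ S2 = {E}.
No dependency enlarges {E}, so (E)⁺ = {E}.
The closure contains neither all of S1 = {A, D, E, F, G} nor all of S2 = {B, C, E}, so the common attributes are not a superkey of either fragment. The join is lossy.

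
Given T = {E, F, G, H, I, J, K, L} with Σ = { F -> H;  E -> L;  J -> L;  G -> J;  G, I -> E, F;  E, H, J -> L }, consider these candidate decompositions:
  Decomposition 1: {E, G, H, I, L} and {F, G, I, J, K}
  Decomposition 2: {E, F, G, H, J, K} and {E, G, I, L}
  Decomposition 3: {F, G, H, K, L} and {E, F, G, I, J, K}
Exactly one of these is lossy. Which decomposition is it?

Decomposition 1: common = {G, I}, closure = {E, F, G, H, I, J, L} → lossless.
Decomposition 2: common = {E, G}, closure = {E, G, J, L} → lossy.
Decomposition 3: common = {F, G, K}, closure = {F, G, H, J, K, L} → lossless.

Decomposition 2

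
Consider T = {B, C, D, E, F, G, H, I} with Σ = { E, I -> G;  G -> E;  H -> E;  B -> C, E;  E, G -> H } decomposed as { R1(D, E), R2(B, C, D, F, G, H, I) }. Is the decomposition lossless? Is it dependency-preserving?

lossy and not dependency-preserving

Lossless test: (D)⁺ = {D}, which is a superkey of neither fragment — lossy.
Dependency preservation: the restricted closure of {E, I} across the fragments never reaches {G}, so E, I → G cannot be enforced without a join — not preserved.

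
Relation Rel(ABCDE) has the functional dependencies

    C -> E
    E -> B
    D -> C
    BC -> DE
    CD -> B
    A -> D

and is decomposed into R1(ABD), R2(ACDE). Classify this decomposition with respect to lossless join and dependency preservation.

Lossless test: (AD)⁺ = {ABCDE}, which contains all of one fragment — lossless.
Dependency preservation: the restricted closure of {E} across the fragments never reaches {B}, so E → B cannot be enforced without a join — not preserved.

lossless but not dependency-preserving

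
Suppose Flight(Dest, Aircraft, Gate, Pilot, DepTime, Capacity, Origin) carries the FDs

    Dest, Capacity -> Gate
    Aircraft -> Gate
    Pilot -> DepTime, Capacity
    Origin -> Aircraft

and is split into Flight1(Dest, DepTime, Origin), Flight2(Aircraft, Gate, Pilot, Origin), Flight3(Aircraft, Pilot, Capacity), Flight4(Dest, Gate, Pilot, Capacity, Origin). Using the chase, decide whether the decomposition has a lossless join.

Chase test. Columns are Dest, Aircraft, Gate, Pilot, DepTime, Capacity, Origin; row i has aⱼ where attribute j ∈ Flighti, else bᵢⱼ.
Initial tableau (one row per fragment):
  row 1: a1 b12 b13 b14 a5 b16 a7
  row 2: b21 a2 a3 a4 b25 b26 a7
  row 3: b31 a2 b33 a4 b35 a6 b37
  row 4: a1 b42 a3 a4 b45 a6 a7
Rows 2 and 3 agree on Aircraft; apply Aircraft→Gate and equate their Gate entries.
Rows 2 and 3 agree on Pilot; apply Pilot→DepTime, Capacity and equate their DepTime, Capacity entries.
Rows 2 and 4 agree on Pilot; apply Pilot→DepTime, Capacity and equate their DepTime, Capacity entries.
Rows 1 and 2 agree on Origin; apply Origin→Aircraft and equate their Aircraft entries.
Rows 1 and 4 agree on Origin; apply Origin→Aircraft and equate their Aircraft entries.
Rows 1 and 2 agree on Aircraft; apply Aircraft→Gate and equate their Gate entries.
No row becomes fully distinguished — the join is lossy.

No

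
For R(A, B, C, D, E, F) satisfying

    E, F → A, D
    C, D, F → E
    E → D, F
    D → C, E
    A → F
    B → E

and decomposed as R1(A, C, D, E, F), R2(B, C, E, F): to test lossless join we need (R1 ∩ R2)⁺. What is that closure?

R1 ∩ R2 = {C, E, F}.
E, F → A, D applies, adding A, D
Closure: {A, C, D, E, F}.

A, C, D, E, F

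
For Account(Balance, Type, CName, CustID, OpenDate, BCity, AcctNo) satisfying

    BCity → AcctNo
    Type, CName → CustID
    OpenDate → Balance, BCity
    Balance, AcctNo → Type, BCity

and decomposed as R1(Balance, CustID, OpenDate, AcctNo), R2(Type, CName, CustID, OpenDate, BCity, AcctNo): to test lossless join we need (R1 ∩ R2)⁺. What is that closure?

Balance, Type, CustID, OpenDate, BCity, AcctNo

R1 ∩ R2 = {CustID, OpenDate, AcctNo}.
OpenDate → Balance, BCity applies, adding Balance, BCity
Balance, AcctNo → Type, BCity applies, adding Type
Closure: {Balance, Type, CustID, OpenDate, BCity, AcctNo}.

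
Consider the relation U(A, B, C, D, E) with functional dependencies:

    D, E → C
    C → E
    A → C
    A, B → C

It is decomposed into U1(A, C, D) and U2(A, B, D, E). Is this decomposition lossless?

Yes

Common attributes: U1 ∩ U2 = {A, D}.
Closure of {A, D}: A → C applies, adding C; C → E applies, adding E. So (A, D)⁺ = {A, C, D, E}.
This closure contains every attribute of U1, so U1 ∩ U2 → U1. The join is lossless.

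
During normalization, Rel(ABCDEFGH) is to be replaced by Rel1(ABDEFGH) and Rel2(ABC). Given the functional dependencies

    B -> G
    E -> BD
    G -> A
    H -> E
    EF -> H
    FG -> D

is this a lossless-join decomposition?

Common attributes: Rel1 ∩ Rel2 = {AB}.
Closure of {AB}: B → G applies, adding G. So (AB)⁺ = {ABG}.
The closure contains neither all of Rel1 = {ABDEFGH} nor all of Rel2 = {ABC}, so the common attributes are not a superkey of either fragment. The join is lossy.

No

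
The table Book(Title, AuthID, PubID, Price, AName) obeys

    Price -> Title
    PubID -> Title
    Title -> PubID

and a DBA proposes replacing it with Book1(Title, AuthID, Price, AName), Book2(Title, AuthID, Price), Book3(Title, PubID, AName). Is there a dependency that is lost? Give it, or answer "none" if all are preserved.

Price → Title lies within Book1.
PubID → Title lies within Book3.
Title → PubID lies within Book3.
Every dependency is enforceable on the fragments, so the decomposition is dependency-preserving.

none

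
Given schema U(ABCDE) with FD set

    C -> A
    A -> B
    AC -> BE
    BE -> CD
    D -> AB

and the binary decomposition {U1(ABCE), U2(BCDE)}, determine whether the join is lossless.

Common attributes: U1 ∩ U2 = {BCE}.
Closure of {BCE}: C → A applies, adding A; BE → CD applies, adding D. So (BCE)⁺ = {ABCDE}.
This closure contains every attribute of U1, so U1 ∩ U2 → U1. The join is lossless.

Yes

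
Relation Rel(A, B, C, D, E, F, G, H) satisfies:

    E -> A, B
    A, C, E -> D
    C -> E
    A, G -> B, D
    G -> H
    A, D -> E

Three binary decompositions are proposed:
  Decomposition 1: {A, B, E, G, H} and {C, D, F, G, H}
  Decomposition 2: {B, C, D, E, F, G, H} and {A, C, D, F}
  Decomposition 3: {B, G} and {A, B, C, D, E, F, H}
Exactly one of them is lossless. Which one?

Decomposition 1: common = {G, H}, closure = {G, H} → lossy.
Decomposition 2: common = {C, D, F}, closure = {A, B, C, D, E, F} → lossless.
Decomposition 3: common = {B}, closure = {B} → lossy.

Decomposition 2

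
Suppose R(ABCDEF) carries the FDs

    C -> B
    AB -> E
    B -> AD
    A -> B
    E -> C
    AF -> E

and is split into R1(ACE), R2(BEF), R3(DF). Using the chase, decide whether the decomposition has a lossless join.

No

Chase test. Columns are ABCDEF; row i has aⱼ where attribute j ∈ Ri, else bᵢⱼ.
Initial tableau (one row per fragment):
  row 1: a1 b12 a3 b14 a5 b16
  row 2: b21 a2 b23 b24 a5 a6
  row 3: b31 b32 b33 a4 b35 a6
Rows 1 and 2 agree on E; apply E→C and equate their C entries.
Rows 1 and 2 agree on C; apply C→B and equate their B entries.
Rows 1 and 2 agree on B; apply B→AD and equate their AD entries.
No row becomes fully distinguished — the join is lossy.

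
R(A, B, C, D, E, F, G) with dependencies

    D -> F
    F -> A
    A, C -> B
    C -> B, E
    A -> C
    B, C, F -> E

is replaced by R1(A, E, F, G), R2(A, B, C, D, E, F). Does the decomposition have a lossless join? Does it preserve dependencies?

Lossless test: (A, E, F)⁺ = {A, B, C, E, F}, which is a superkey of neither fragment — lossy.
Dependency preservation: every FD's attributes lie within a single fragment, so each can be enforced locally — preserved.

lossy but dependency-preserving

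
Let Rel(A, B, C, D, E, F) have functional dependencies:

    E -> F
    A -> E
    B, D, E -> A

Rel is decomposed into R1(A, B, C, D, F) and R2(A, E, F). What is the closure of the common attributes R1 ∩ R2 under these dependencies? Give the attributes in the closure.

A, E, F

R1 ∩ R2 = {A, F}.
A → E applies, adding E
Closure: {A, E, F}.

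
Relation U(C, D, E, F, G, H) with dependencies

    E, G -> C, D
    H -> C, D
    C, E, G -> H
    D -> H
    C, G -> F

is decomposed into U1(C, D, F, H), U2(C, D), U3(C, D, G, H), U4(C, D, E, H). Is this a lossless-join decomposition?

Chase test. Columns are C, D, E, F, G, H; row i has aⱼ where attribute j ∈ Ui, else bᵢⱼ.
Initial tableau (one row per fragment):
  row 1: a1 a2 b13 a4 b15 a6
  row 2: a1 a2 b23 b24 b25 b26
  row 3: a1 a2 b33 b34 a5 a6
  row 4: a1 a2 a3 b44 b45 a6
Rows 1 and 2 agree on D; apply D→H and equate their H entries.
No row becomes fully distinguished — the join is lossy.

No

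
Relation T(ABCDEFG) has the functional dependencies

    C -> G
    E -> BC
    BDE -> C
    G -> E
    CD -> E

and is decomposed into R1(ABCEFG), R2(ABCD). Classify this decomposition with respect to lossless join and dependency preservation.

Lossless test: (ABC)⁺ = {ABCEG}, which is a superkey of neither fragment — lossy.
Dependency preservation: BDE → C; CD → E are not contained in any single fragment, but the restricted closure of each left-hand side across the fragments still reaches the right-hand side; the remaining FDs each lie inside some fragment. All dependencies are preserved.

lossy but dependency-preserving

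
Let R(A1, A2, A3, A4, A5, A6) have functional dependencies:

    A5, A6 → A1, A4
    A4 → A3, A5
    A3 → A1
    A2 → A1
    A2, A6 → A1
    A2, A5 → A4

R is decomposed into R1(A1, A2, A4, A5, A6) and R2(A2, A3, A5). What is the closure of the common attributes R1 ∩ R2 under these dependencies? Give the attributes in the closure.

R1 ∩ R2 = {A2, A5}.
A2 → A1 applies, adding A1
A2, A5 → A4 applies, adding A4
A4 → A3, A5 applies, adding A3
Closure: {A1, A2, A3, A4, A5}.

A1, A2, A3, A4, A5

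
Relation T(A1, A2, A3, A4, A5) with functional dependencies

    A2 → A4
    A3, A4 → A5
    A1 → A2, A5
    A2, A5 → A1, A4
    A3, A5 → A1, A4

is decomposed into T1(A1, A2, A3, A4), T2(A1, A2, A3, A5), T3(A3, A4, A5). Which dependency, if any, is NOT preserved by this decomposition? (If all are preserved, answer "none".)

none

A2 → A4 lies within T1.
A3, A4 → A5 lies within T3.
A1 → A2, A5 lies within T2.
A2, A5 → A1, A4: restricted closure across fragments reaches A1, A4.
A3, A5 → A1, A4: restricted closure across fragments reaches A1, A4.
Every dependency is enforceable on the fragments, so the decomposition is dependency-preserving.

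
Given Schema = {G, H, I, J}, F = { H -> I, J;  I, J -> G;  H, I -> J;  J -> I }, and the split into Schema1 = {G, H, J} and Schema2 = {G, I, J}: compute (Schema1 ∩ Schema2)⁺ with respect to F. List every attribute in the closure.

Schema1 ∩ Schema2 = {G, J}.
J → I applies, adding I
Closure: {G, I, J}.

G, I, J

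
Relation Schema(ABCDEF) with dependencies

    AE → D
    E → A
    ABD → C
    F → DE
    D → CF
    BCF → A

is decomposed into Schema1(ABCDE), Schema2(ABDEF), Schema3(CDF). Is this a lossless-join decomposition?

Yes

Chase test. Columns are ABCDEF; row i has aⱼ where attribute j ∈ Schemai, else bᵢⱼ.
Initial tableau (one row per fragment):
  row 1: a1 a2 a3 a4 a5 b16
  row 2: a1 a2 b23 a4 a5 a6
  row 3: b31 b32 a3 a4 b35 a6
Rows 1 and 2 agree on ABD; apply ABD→C and equate their C entries.
Rows 2 and 3 agree on F; apply F→DE and equate their DE entries.
Rows 1 and 2 agree on D; apply D→CF and equate their CF entries.
Rows 1 and 3 agree on E; apply E→A and equate their A entries.
Row 1 is now all distinguished symbols — the join is lossless.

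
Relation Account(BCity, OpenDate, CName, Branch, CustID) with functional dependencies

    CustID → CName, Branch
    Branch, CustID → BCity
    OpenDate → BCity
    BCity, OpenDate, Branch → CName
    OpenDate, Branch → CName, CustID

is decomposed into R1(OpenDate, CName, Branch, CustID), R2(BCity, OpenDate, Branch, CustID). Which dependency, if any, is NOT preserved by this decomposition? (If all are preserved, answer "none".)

none

CustID → CName, Branch lies within R1.
Branch, CustID → BCity lies within R2.
OpenDate → BCity lies within R2.
BCity, OpenDate, Branch → CName: restricted closure across fragments reaches CName.
OpenDate, Branch → CName, CustID lies within R1.
Every dependency is enforceable on the fragments, so the decomposition is dependency-preserving.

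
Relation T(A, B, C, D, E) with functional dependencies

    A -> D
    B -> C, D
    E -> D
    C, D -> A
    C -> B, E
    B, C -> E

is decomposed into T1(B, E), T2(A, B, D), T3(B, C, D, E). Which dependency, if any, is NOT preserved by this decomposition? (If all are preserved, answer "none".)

none

A → D lies within T2.
B → C, D lies within T3.
E → D lies within T3.
C, D → A: restricted closure across fragments reaches A.
C → B, E lies within T3.
B, C → E lies within T3.
Every dependency is enforceable on the fragments, so the decomposition is dependency-preserving.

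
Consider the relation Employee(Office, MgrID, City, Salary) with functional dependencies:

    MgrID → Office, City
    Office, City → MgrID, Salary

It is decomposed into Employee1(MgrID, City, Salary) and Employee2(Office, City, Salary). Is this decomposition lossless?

No

Common attributes: Employee1 ∩ Employee2 = {City, Salary}.
No dependency enlarges {City, Salary}, so (City, Salary)⁺ = {City, Salary}.
The closure contains neither all of Employee1 = {MgrID, City, Salary} nor all of Employee2 = {Office, City, Salary}, so the common attributes are not a superkey of either fragment. The join is lossy.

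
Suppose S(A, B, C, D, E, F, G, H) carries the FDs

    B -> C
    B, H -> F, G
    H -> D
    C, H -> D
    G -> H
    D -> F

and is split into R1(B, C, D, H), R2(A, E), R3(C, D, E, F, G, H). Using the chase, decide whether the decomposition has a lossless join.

No

Chase test. Columns are A, B, C, D, E, F, G, H; row i has aⱼ where attribute j ∈ Ri, else bᵢⱼ.
Initial tableau (one row per fragment):
  row 1: b11 a2 a3 a4 b15 b16 b17 a8
  row 2: a1 b22 b23 b24 a5 b26 b27 b28
  row 3: b31 b32 a3 a4 a5 a6 a7 a8
Rows 1 and 3 agree on D; apply D→F and equate their F entries.
No row becomes fully distinguished — the join is lossy.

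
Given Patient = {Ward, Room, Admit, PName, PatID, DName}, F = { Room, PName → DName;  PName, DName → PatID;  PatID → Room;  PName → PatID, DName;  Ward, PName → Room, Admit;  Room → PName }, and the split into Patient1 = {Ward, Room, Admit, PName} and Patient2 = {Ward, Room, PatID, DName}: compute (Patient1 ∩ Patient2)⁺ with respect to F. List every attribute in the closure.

Ward, Room, Admit, PName, PatID, DName

Patient1 ∩ Patient2 = {Ward, Room}.
Room → PName applies, adding PName
Room, PName → DName applies, adding DName
PName, DName → PatID applies, adding PatID
Ward, PName → Room, Admit applies, adding Admit
Closure: {Ward, Room, Admit, PName, PatID, DName}.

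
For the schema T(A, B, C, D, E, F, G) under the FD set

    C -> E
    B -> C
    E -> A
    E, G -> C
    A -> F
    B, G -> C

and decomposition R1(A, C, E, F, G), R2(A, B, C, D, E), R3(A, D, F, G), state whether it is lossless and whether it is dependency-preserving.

lossy but dependency-preserving

Lossless test (chase): Rows 1 and 2 agree on A; apply A→F and equate their F entries. No row becomes fully distinguished — the join is lossy.
Dependency preservation: B, G → C is not contained in any single fragment, but the restricted closure of its left-hand side across the fragments still reaches the right-hand side; the remaining FDs each lie inside some fragment. All dependencies are preserved.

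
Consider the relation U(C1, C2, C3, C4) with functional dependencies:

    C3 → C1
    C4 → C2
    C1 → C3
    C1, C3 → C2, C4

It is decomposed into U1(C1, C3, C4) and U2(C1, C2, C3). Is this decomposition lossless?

Common attributes: U1 ∩ U2 = {C1, C3}.
Closure of {C1, C3}: C1, C3 → C2, C4 applies, adding C2, C4. So (C1, C3)⁺ = {C1, C2, C3, C4}.
This closure contains every attribute of U1, so U1 ∩ U2 → U1. The join is lossless.

Yes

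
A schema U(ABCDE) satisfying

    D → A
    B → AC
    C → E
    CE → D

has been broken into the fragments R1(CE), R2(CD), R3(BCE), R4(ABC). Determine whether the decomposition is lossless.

Chase test. Columns are ABCDE; row i has aⱼ where attribute j ∈ Ri, else bᵢⱼ.
Initial tableau (one row per fragment):
  row 1: b11 b12 a3 b14 a5
  row 2: b21 b22 a3 a4 b25
  row 3: b31 a2 a3 b34 a5
  row 4: a1 a2 a3 b44 b45
Rows 3 and 4 agree on B; apply B→AC and equate their AC entries.
Rows 1 and 2 agree on C; apply C→E and equate their E entries.
Rows 1 and 4 agree on C; apply C→E and equate their E entries.
Rows 1 and 2 agree on CE; apply CE→D and equate their D entries.
Rows 1 and 3 agree on CE; apply CE→D and equate their D entries.
Rows 1 and 4 agree on CE; apply CE→D and equate their D entries.
Rows 1 and 2 agree on D; apply D→A and equate their A entries.
Rows 1 and 3 agree on D; apply D→A and equate their A entries.
Row 3 is now all distinguished symbols — the join is lossless.

Yes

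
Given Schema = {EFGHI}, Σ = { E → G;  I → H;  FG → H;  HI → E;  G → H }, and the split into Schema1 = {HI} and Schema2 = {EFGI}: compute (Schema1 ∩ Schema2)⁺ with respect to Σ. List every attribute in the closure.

EGHI

Schema1 ∩ Schema2 = {I}.
I → H applies, adding H
HI → E applies, adding E
E → G applies, adding G
Closure: {EGHI}.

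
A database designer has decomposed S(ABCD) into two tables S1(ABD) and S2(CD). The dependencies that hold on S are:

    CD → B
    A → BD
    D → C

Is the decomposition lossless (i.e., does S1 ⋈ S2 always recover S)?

Common attributes: S1 ∩ S2 = {D}.
Closure of {D}: D → C applies, adding C; CD → B applies, adding B. So (D)⁺ = {BCD}.
This closure contains every attribute of S2, so S1 ∩ S2 → S2. The join is lossless.

Yes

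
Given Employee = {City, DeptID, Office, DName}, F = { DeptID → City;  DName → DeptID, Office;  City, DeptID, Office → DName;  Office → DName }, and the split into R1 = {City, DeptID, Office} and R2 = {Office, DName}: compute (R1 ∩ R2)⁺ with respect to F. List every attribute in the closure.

R1 ∩ R2 = {Office}.
Office → DName applies, adding DName
DName → DeptID, Office applies, adding DeptID
DeptID → City applies, adding City
Closure: {City, DeptID, Office, DName}.

City, DeptID, Office, DName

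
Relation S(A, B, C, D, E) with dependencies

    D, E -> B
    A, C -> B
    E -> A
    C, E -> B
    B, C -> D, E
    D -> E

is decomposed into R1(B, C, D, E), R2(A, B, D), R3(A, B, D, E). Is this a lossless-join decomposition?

Yes

Chase test. Columns are A, B, C, D, E; row i has aⱼ where attribute j ∈ Ri, else bᵢⱼ.
Initial tableau (one row per fragment):
  row 1: b11 a2 a3 a4 a5
  row 2: a1 a2 b23 a4 b25
  row 3: a1 a2 b33 a4 a5
Rows 1 and 3 agree on E; apply E→A and equate their A entries.
Rows 1 and 2 agree on D; apply D→E and equate their E entries.
Row 1 is now all distinguished symbols — the join is lossless.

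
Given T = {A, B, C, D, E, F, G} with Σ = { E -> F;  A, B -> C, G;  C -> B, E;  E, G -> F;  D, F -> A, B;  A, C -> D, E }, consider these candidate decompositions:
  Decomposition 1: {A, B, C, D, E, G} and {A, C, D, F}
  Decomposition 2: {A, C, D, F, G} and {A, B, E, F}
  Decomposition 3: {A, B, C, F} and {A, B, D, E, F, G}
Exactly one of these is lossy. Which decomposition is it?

Decomposition 1: common = {A, C, D}, closure = {A, B, C, D, E, F, G} → lossless.
Decomposition 2: common = {A, F}, closure = {A, F} → lossy.
Decomposition 3: common = {A, B, F}, closure = {A, B, C, D, E, F, G} → lossless.

Decomposition 2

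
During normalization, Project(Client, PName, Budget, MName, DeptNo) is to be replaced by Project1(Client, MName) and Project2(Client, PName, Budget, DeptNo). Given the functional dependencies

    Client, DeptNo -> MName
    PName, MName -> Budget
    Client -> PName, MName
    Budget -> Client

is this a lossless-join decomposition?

Common attributes: Project1 ∩ Project2 = {Client}.
Closure of {Client}: Client → PName, MName applies, adding PName, MName; PName, MName → Budget applies, adding Budget. So (Client)⁺ = {Client, PName, Budget, MName}.
This closure contains every attribute of Project1, so Project1 ∩ Project2 → Project1. The join is lossless.

Yes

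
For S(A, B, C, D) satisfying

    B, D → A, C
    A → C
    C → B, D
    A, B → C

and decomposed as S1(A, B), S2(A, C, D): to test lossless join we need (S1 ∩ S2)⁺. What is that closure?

A, B, C, D

S1 ∩ S2 = {A}.
A → C applies, adding C
C → B, D applies, adding B, D
Closure: {A, B, C, D}.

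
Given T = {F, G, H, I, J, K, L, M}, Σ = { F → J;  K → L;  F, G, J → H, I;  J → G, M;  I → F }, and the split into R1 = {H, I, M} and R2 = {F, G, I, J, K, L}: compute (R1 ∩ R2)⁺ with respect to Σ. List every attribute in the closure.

F, G, H, I, J, M

R1 ∩ R2 = {I}.
I → F applies, adding F
F → J applies, adding J
J → G, M applies, adding G, M
F, G, J → H, I applies, adding H
Closure: {F, G, H, I, J, M}.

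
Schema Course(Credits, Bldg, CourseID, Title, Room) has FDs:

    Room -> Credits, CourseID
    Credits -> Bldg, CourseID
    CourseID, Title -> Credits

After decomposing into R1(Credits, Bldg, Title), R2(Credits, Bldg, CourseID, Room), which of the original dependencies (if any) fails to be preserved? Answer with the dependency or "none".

Check CourseID, Title → Credits: no single fragment contains all of {Credits, CourseID, Title}, and the restricted closure of {CourseID, Title} across the fragments never reaches {Credits}.
Room → Credits, CourseID is preserved.
Credits → Bldg, CourseID is preserved.

CourseID, Title -> Credits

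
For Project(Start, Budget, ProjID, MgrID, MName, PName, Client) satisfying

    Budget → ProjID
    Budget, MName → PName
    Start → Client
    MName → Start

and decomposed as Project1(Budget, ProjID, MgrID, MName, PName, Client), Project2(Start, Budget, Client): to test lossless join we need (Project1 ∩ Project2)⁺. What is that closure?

Project1 ∩ Project2 = {Budget, Client}.
Budget → ProjID applies, adding ProjID
Closure: {Budget, ProjID, Client}.

Budget, ProjID, Client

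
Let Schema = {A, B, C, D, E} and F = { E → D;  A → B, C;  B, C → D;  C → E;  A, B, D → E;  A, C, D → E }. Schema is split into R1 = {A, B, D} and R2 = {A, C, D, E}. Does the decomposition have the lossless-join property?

Common attributes: R1 ∩ R2 = {A, D}.
Closure of {A, D}: A → B, C applies, adding B, C; C → E applies, adding E. So (A, D)⁺ = {A, B, C, D, E}.
This closure contains every attribute of R1, so R1 ∩ R2 → R1. The join is lossless.

Yes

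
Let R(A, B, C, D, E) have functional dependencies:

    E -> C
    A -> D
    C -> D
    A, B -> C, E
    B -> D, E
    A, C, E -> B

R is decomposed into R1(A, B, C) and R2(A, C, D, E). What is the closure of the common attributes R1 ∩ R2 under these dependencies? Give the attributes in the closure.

A, C, D

R1 ∩ R2 = {A, C}.
A → D applies, adding D
Closure: {A, C, D}.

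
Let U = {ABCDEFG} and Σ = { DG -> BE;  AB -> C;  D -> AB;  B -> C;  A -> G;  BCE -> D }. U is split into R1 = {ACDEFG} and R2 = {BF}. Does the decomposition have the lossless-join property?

No

Common attributes: R1 ∩ R2 = {F}.
No dependency enlarges {F}, so (F)⁺ = {F}.
The closure contains neither all of R1 = {ACDEFG} nor all of R2 = {BF}, so the common attributes are not a superkey of either fragment. The join is lossy.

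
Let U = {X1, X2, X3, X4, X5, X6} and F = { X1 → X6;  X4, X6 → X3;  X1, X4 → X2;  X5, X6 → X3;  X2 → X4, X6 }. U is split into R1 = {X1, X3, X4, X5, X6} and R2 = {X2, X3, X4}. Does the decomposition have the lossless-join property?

Common attributes: R1 ∩ R2 = {X3, X4}.
No dependency enlarges {X3, X4}, so (X3, X4)⁺ = {X3, X4}.
The closure contains neither all of R1 = {X1, X3, X4, X5, X6} nor all of R2 = {X2, X3, X4}, so the common attributes are not a superkey of either fragment. The join is lossy.

No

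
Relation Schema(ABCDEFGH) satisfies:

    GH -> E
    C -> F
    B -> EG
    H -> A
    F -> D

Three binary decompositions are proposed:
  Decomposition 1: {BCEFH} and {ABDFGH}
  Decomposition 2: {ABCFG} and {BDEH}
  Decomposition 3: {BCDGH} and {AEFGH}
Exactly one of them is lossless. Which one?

Decomposition 1

Decomposition 1: common = {BFH}, closure = {ABDEFGH} → lossless.
Decomposition 2: common = {B}, closure = {BEG} → lossy.
Decomposition 3: common = {GH}, closure = {AEGH} → lossy.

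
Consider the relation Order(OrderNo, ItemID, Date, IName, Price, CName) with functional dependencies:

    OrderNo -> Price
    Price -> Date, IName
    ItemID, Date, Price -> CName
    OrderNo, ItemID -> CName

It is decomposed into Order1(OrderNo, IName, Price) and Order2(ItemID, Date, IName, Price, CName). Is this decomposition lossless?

Common attributes: Order1 ∩ Order2 = {IName, Price}.
Closure of {IName, Price}: Price → Date, IName applies, adding Date. So (IName, Price)⁺ = {Date, IName, Price}.
The closure contains neither all of Order1 = {OrderNo, IName, Price} nor all of Order2 = {ItemID, Date, IName, Price, CName}, so the common attributes are not a superkey of either fragment. The join is lossy.

No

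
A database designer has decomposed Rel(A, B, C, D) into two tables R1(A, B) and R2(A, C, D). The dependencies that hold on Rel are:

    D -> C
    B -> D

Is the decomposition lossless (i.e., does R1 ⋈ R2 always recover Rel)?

Common attributes: R1 ∩ R2 = {A}.
No dependency enlarges {A}, so (A)⁺ = {A}.
The closure contains neither all of R1 = {A, B} nor all of R2 = {A, C, D}, so the common attributes are not a superkey of either fragment. The join is lossy.

No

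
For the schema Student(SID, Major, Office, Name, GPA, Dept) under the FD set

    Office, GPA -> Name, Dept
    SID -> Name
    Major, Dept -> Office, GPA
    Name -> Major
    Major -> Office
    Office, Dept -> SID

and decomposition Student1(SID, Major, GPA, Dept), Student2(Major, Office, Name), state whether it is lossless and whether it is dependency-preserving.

Lossless test: (Major)⁺ = {Major, Office}, which is a superkey of neither fragment — lossy.
Dependency preservation: the restricted closure of {Office, GPA} across the fragments never reaches {Name, Dept}, so Office, GPA → Name, Dept cannot be enforced without a join — not preserved.

lossy and not dependency-preserving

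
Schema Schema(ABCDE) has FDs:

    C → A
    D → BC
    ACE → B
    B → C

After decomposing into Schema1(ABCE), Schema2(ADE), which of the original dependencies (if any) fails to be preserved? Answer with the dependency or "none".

D → BC

Check D → BC: no single fragment contains all of {BCD}, and the restricted closure of {D} across the fragments never reaches {BC}.
C → A is preserved.
ACE → B is preserved.
B → C is preserved.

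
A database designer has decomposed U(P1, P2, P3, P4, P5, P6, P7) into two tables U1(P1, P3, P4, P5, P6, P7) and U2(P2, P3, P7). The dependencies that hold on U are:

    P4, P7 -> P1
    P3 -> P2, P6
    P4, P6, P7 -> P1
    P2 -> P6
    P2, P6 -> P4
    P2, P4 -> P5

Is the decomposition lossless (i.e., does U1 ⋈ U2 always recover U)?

Common attributes: U1 ∩ U2 = {P3, P7}.
Closure of {P3, P7}: P3 → P2, P6 applies, adding P2, P6; P2, P6 → P4 applies, adding P4; P2, P4 → P5 applies, adding P5; P4, P7 → P1 applies, adding P1. So (P3, P7)⁺ = {P1, P2, P3, P4, P5, P6, P7}.
This closure contains every attribute of U1, so U1 ∩ U2 → U1. The join is lossless.

Yes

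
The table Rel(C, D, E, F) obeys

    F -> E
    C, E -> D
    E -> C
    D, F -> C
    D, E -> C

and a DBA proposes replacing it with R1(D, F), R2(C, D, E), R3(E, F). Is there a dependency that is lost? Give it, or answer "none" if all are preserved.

none

F → E lies within R3.
C, E → D lies within R2.
E → C lies within R2.
D, F → C: restricted closure across fragments reaches C.
D, E → C lies within R2.
Every dependency is enforceable on the fragments, so the decomposition is dependency-preserving.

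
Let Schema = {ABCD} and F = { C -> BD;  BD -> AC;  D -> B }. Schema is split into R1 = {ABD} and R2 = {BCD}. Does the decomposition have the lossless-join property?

Yes

Common attributes: R1 ∩ R2 = {BD}.
Closure of {BD}: BD → AC applies, adding AC. So (BD)⁺ = {ABCD}.
This closure contains every attribute of R1, so R1 ∩ R2 → R1. The join is lossless.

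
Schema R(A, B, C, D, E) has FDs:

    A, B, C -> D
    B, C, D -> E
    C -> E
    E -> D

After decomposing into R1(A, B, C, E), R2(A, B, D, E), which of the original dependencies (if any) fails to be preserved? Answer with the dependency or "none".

A, B, C → D: restricted closure across fragments reaches D.
B, C, D → E: restricted closure across fragments reaches E.
C → E lies within R1.
E → D lies within R2.
Every dependency is enforceable on the fragments, so the decomposition is dependency-preserving.

none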